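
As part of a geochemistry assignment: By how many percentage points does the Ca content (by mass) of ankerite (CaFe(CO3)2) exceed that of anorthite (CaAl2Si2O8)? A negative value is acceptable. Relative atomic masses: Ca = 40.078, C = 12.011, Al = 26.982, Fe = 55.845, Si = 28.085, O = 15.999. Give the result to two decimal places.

M(CaFe(CO3)2) = 215.939 g/mol, so wt% Ca = 40.078/215.939 × 100 = 18.56%.
M(CaAl2Si2O8) = 278.204 g/mol, so wt% Ca = 40.078/278.204 × 100 = 14.41%.
18.56 − 14.41 = 4.15 pp.

4.15 percentage points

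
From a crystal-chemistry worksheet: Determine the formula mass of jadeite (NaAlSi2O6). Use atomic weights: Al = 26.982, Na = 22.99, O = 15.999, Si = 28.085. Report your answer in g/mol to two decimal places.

M = 1*22.99 + 1*26.982 + 2*28.085 + 6*15.999

202.14 g/mol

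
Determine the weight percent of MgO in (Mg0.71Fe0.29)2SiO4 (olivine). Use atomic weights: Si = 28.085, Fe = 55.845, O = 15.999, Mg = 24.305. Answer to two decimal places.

M((Mg0.71Fe0.29)2SiO4) = 158.984 g/mol; M(MgO) = 40.304 g/mol.
Moles MgO per formula unit = 1.42 Mg ÷ 1 = 1.4200.
MgO fraction = (1.4200 × 40.304) / 158.984 = 57.232/158.984 = 0.3600.

36.00 wt%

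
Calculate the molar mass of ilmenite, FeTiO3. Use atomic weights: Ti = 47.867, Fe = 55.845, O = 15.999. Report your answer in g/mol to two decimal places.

151.71 g/mol

The formula mass is the sum 1(55.845) + 1(47.867) + 3(15.999).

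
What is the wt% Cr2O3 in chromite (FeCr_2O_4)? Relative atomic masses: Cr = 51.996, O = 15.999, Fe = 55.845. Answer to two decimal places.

M(FeCr_2O_4) = 223.833 g/mol; M(Cr2O3) = 151.989 g/mol.
Moles Cr2O3 per formula unit = 2 Cr ÷ 2 = 1.0000.
Cr2O3 fraction = (1.0000 × 151.989) / 223.833 = 151.989/223.833 = 0.6790.

67.90 wt%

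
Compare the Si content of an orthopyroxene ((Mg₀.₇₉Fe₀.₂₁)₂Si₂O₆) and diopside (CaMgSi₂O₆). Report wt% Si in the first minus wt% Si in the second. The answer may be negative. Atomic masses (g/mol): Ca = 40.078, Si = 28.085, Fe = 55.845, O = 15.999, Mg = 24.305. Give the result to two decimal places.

0.31 percentage points

M((Mg₀.₇₉Fe₀.₂₁)₂Si₂O₆) = 214.021 g/mol, so wt% Si = 56.170/214.021 × 100 = 26.25%.
M(CaMgSi₂O₆) = 216.547 g/mol, so wt% Si = 56.170/216.547 × 100 = 25.94%.
26.25 − 25.94 = 0.31 pp.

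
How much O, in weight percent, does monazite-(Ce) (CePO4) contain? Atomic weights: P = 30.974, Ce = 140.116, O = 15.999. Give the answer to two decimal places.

27.22 weight percent

Molar mass of CePO4: 1·140.116 + 1·30.974 + 4·15.999 = 235.086 g/mol.
Mass of O per formula unit: 4 × 15.999 = 63.996 g.
Weight fraction O = 63.996 / 235.086 = 0.2722.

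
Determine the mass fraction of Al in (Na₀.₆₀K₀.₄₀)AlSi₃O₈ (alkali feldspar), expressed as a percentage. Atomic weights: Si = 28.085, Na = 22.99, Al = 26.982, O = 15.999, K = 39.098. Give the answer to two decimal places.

M((Na₀.₆₀K₀.₄₀)AlSi₃O₈) = 268.662 g/mol.
Al contributes 1 × 26.982 = 26.982 g per mole.
26.982/268.662 = 0.1004 → 10.04%.

10.04 weight percent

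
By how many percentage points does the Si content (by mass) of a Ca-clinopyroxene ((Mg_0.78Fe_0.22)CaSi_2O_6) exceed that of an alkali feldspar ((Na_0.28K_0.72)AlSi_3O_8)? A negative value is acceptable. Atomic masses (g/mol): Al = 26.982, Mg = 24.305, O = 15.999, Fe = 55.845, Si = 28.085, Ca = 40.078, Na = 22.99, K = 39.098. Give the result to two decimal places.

First mineral: 56.170 g Si in 223.486 g formula = 25.13 wt% Si.
Second mineral: 84.255 g Si in 273.817 g formula = 30.77 wt% Si.
25.13% − 30.77% gives a difference of -5.64 percentage points.

-5.64 percentage points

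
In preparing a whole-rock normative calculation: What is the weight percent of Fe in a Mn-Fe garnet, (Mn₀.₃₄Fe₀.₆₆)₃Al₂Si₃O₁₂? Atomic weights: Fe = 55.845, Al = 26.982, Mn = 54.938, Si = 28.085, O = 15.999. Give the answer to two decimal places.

22.26 wt%

M((Mn₀.₃₄Fe₀.₆₆)₃Al₂Si₃O₁₂) = 496.817 g/mol.
Fe contributes 1.98 × 55.845 = 110.573 g per mole.
110.573/496.817 = 0.2226 → 22.26%.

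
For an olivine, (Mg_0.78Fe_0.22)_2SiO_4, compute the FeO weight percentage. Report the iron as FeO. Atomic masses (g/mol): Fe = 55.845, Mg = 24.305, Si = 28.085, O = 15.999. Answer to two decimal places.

Molar mass of (Mg_0.78Fe_0.22)_2SiO_4 = 1.56×24.305 + 0.44×55.845 + 1×28.085 + 4×15.999 = 154.569 g/mol.
Each formula unit contains 0.44 Fe, equivalent to 0.44/1 = 0.4400 mol FeO.
M(FeO) = 1×55.845 + 1×15.999 = 71.844 g/mol.
Mass of FeO per formula unit = 0.4400 × 71.844 = 31.611 g.
FeO wt% = 31.611 / 154.569 × 100 = 20.45%.

20.45 wt%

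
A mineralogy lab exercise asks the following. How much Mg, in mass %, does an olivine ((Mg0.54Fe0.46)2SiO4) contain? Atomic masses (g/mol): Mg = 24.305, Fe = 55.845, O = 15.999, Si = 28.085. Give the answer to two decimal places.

15.47 mass %

Formula mass = 1.08×24.305 + 0.92×55.845 + 1×28.085 + 4×15.999 = 169.708 g/mol, of which 26.249 g is Mg.
So Mg makes up 26.249/169.708 = 0.1547 of the mass, i.e. 15.47%.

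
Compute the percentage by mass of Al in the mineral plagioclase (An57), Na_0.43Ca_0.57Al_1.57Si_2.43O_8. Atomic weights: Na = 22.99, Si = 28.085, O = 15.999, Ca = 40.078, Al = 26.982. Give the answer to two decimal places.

Molar mass of Na_0.43Ca_0.57Al_1.57Si_2.43O_8: 0.43×22.99 + 0.57×40.078 + 1.57×26.982 + 2.43×28.085 + 8×15.999 = 271.330 g/mol.
Mass of Al per formula unit: 1.57 × 26.982 = 42.362 g.
Weight fraction Al = 42.362 / 271.330 = 0.1561.

15.61 mass %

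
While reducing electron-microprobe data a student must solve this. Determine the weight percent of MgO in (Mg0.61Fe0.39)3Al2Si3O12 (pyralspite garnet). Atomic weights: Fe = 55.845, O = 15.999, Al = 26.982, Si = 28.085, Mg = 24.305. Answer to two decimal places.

16.76 wt%

Molar mass of (Mg0.61Fe0.39)3Al2Si3O12 = 1.83·24.305 + 1.17·55.845 + 2·26.982 + 3·28.085 + 12·15.999 = 440.024 g/mol.
Each formula unit contains 1.83 Mg, equivalent to 1.83/1 = 1.8300 mol MgO.
M(MgO) = 1×24.305 + 1×15.999 = 40.304 g/mol.
Mass of MgO per formula unit = 1.8300 × 40.304 = 73.756 g.
MgO wt% = 73.756 / 440.024 × 100 = 16.76%.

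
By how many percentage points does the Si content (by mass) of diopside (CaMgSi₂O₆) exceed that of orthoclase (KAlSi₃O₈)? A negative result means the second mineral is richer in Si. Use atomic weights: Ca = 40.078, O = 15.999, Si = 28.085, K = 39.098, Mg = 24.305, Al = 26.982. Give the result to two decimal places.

-4.33 percentage points

M(CaMgSi₂O₆) = 216.547 g/mol, so wt% Si = 56.170/216.547 × 100 = 25.94%.
M(KAlSi₃O₈) = 278.327 g/mol, so wt% Si = 84.255/278.327 × 100 = 30.27%.
25.94 − 30.27 = -4.33 pp.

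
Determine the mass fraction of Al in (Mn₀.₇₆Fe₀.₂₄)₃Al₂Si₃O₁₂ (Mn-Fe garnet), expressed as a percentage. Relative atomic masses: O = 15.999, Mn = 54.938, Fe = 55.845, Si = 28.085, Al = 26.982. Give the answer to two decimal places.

10.89 mass %

Molar mass of (Mn₀.₇₆Fe₀.₂₄)₃Al₂Si₃O₁₂: 2.28×54.938 + 0.72×55.845 + 2×26.982 + 3×28.085 + 12×15.999 = 495.674 g/mol.
Mass of Al per formula unit: 2 × 26.982 = 53.964 g.
Weight fraction Al = 53.964 / 495.674 = 0.1089.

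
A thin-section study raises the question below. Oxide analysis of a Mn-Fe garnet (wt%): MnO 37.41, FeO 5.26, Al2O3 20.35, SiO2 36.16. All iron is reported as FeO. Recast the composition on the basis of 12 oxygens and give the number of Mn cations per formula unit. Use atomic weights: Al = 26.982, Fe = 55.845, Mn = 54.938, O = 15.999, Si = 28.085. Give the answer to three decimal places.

2.634 Mn apfu

37.41 wt% MnO ÷ 70.937 g/mol = 0.52737 mol, giving 0.52737 Mn and 0.52737 O.
5.26 wt% FeO ÷ 71.844 g/mol = 0.07321 mol, giving 0.07321 Fe and 0.07321 O.
20.35 wt% Al2O3 ÷ 101.961 g/mol = 0.19959 mol, giving 0.39918 Al and 0.59877 O.
36.16 wt% SiO2 ÷ 60.083 g/mol = 0.60183 mol, giving 0.60183 Si and 1.20366 O.
Oxygen sums to 2.40301; scaling by 12/2.40301 = 4.99374 puts the formula on 12 O.
Mn: 0.52737 × 4.99374 = 2.634 atoms per formula unit.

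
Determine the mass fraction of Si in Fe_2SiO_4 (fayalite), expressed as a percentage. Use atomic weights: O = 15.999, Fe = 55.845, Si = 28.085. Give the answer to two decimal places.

13.78 wt%

Formula mass = 2*55.845 + 1*28.085 + 4*15.999 = 203.771 g/mol, of which 28.085 g is Si.
So Si makes up 28.085/203.771 = 0.1378 of the mass, i.e. 13.78%.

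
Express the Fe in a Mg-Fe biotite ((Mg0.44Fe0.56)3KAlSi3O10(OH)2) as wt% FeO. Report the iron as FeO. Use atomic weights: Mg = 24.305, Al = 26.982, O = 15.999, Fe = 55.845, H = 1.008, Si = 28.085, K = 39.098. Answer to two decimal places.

Molar mass of (Mg0.44Fe0.56)3KAlSi3O10(OH)2 = 1.32×24.305 + 1.68×55.845 + 1×39.098 + 1×26.982 + 3×28.085 + 12×15.999 + 2×1.008 = 470.241 g/mol.
Each formula unit contains 1.68 Fe, equivalent to 1.68/1 = 1.6800 mol FeO.
M(FeO) = 1×55.845 + 1×15.999 = 71.844 g/mol.
Mass of FeO per formula unit = 1.6800 × 71.844 = 120.698 g.
FeO wt% = 120.698 / 470.241 × 100 = 25.67%.

25.67 wt%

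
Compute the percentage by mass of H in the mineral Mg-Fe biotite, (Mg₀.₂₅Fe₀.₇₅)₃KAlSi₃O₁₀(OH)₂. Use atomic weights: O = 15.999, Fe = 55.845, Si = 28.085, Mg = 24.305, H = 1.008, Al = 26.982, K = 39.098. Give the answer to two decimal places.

0.41 wt%

Formula mass = 0.75×24.305 + 2.25×55.845 + 1×39.098 + 1×26.982 + 3×28.085 + 12×15.999 + 2×1.008 = 488.219 g/mol, of which 2.016 g is H.
So H makes up 2.016/488.219 = 0.0041 of the mass, i.e. 0.41%.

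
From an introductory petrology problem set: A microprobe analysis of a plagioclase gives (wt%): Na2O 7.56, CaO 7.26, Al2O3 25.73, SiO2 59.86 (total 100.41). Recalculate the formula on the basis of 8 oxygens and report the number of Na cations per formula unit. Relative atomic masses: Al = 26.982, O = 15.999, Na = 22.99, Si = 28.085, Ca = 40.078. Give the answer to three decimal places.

Na2O (M=61.979): mol = 0.12198; Na = 0.24396, O = 0.12198.
CaO (M=56.077): mol = 0.12946; Ca = 0.12946, O = 0.12946.
Al2O3 (M=101.961): mol = 0.25235; Al = 0.50470, O = 0.75705.
SiO2 (M=60.083): mol = 0.99629; Si = 0.99629, O = 1.99258.
ΣO = 3.00107; factor = 8/ΣO = 2.66572.
Na apfu = 0.24396 × 2.66572 = 0.650.

0.650 Na apfu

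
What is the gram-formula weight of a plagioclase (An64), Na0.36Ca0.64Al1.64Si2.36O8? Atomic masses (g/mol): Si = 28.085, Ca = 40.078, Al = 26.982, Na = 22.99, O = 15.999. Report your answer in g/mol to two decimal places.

272.45 g/mol

The formula mass is the sum 0.36(22.99) + 0.64(40.078) + 1.64(26.982) + 2.36(28.085) + 8(15.999).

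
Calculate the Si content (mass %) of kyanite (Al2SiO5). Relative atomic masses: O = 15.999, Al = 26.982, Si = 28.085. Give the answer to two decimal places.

17.33 mass %

Molar mass of Al2SiO5: 2·26.982 + 1·28.085 + 5·15.999 = 162.044 g/mol.
Mass of Si per formula unit: 1 × 28.085 = 28.085 g.
Weight fraction Si = 28.085 / 162.044 = 0.1733.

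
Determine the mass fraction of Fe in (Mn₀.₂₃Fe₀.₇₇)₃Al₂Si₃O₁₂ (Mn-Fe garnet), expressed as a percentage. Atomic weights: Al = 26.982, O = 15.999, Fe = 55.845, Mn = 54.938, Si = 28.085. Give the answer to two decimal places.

M((Mn₀.₂₃Fe₀.₇₇)₃Al₂Si₃O₁₂) = 497.116 g/mol.
Fe contributes 2.31 × 55.845 = 129.002 g per mole.
129.002/497.116 = 0.2595 → 25.95%.

25.95 weight percent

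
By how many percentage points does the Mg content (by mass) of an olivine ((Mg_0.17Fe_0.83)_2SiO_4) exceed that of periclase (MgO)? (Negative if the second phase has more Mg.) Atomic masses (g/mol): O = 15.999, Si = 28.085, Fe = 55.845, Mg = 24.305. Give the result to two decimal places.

Mg in (Mg_0.17Fe_0.83)_2SiO_4: molar mass 193.047 g/mol; 0.34×24.305 = 8.264 g → 4.28 wt%.
Mg in MgO: molar mass 40.304 g/mol; 1×24.305 = 24.305 g → 60.30 wt%.
Difference = 4.28 − 60.30 = -56.02 percentage points.

-56.02 percentage points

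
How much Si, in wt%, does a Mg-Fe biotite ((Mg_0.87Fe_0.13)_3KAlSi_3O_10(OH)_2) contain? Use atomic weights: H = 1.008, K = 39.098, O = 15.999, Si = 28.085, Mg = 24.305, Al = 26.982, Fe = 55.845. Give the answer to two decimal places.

19.61 wt%

M((Mg_0.87Fe_0.13)_3KAlSi_3O_10(OH)_2) = 429.555 g/mol.
Si contributes 3 × 28.085 = 84.255 g per mole.
84.255/429.555 = 0.1961 → 19.61%.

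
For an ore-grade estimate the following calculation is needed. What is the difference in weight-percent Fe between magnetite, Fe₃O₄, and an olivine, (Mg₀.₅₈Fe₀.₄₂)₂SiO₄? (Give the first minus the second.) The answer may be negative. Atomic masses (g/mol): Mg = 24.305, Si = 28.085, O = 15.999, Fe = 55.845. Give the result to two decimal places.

44.30 percentage points

Fe in Fe₃O₄: molar mass 231.531 g/mol; 3×55.845 = 167.535 g → 72.36 wt%.
Fe in (Mg₀.₅₈Fe₀.₄₂)₂SiO₄: molar mass 167.185 g/mol; 0.84×55.845 = 46.910 g → 28.06 wt%.
Difference = 72.36 − 28.06 = 44.30 percentage points.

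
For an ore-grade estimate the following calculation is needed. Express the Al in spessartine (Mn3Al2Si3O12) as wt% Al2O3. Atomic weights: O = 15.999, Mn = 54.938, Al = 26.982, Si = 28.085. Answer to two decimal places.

Molar mass of Mn3Al2Si3O12 = 3×54.938 + 2×26.982 + 3×28.085 + 12×15.999 = 495.021 g/mol.
Each formula unit contains 2 Al, equivalent to 2/2 = 1.0000 mol Al2O3.
M(Al2O3) = 2×26.982 + 3×15.999 = 101.961 g/mol.
Mass of Al2O3 per formula unit = 1.0000 × 101.961 = 101.961 g.
Al2O3 wt% = 101.961 / 495.021 × 100 = 20.60%.

20.60 wt%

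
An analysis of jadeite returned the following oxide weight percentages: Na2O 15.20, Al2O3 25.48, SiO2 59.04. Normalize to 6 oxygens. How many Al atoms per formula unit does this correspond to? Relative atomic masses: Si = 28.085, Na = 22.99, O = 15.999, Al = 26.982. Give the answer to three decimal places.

Na2O (M=61.979): mol = 0.24524; Na = 0.49048, O = 0.24524.
Al2O3 (M=101.961): mol = 0.24990; Al = 0.49980, O = 0.74970.
SiO2 (M=60.083): mol = 0.98264; Si = 0.98264, O = 1.96528.
ΣO = 2.96022; factor = 6/ΣO = 2.02688.
Al apfu = 0.49980 × 2.02688 = 1.013.

1.013 Al apfu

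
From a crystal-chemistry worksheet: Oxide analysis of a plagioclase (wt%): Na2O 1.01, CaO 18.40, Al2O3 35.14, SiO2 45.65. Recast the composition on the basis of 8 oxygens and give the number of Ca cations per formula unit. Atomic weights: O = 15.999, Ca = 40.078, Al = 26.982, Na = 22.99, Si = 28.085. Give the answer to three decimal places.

0.906 Ca apfu

1.01 wt% Na2O ÷ 61.979 g/mol = 0.01630 mol, giving 0.03260 Na and 0.01630 O.
18.40 wt% CaO ÷ 56.077 g/mol = 0.32812 mol, giving 0.32812 Ca and 0.32812 O.
35.14 wt% Al2O3 ÷ 101.961 g/mol = 0.34464 mol, giving 0.68928 Al and 1.03392 O.
45.65 wt% SiO2 ÷ 60.083 g/mol = 0.75978 mol, giving 0.75978 Si and 1.51956 O.
Oxygen sums to 2.89790; scaling by 8/2.89790 = 2.76062 puts the formula on 8 O.
Ca: 0.32812 × 2.76062 = 0.906 atoms per formula unit.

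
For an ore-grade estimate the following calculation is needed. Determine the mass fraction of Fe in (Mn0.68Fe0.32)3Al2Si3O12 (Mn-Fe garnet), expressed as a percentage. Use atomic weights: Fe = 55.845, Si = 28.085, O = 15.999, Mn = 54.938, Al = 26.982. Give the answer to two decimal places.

Molar mass of (Mn0.68Fe0.32)3Al2Si3O12: 2.04·54.938 + 0.96·55.845 + 2·26.982 + 3·28.085 + 12·15.999 = 495.892 g/mol.
Mass of Fe per formula unit: 0.96 × 55.845 = 53.611 g.
Weight fraction Fe = 53.611 / 495.892 = 0.1081.

10.81 wt%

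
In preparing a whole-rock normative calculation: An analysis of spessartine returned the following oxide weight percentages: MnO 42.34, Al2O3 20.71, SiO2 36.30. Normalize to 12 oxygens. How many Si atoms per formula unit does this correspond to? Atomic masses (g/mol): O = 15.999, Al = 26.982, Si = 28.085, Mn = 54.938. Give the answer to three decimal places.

3.003 Si apfu

42.34 wt% MnO ÷ 70.937 g/mol = 0.59687 mol, giving 0.59687 Mn and 0.59687 O.
20.71 wt% Al2O3 ÷ 101.961 g/mol = 0.20312 mol, giving 0.40624 Al and 0.60936 O.
36.30 wt% SiO2 ÷ 60.083 g/mol = 0.60416 mol, giving 0.60416 Si and 1.20832 O.
Oxygen sums to 2.41455; scaling by 12/2.41455 = 4.96987 puts the formula on 12 O.
Si: 0.60416 × 4.96987 = 3.003 atoms per formula unit.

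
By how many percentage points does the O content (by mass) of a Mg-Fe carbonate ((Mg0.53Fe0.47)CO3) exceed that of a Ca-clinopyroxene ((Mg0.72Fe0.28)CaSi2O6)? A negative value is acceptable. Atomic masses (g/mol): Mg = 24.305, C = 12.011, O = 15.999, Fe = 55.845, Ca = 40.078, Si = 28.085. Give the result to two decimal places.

5.82 percentage points

First mineral: 47.997 g O in 99.137 g formula = 48.41 wt% O.
Second mineral: 95.994 g O in 225.378 g formula = 42.59 wt% O.
48.41% − 42.59% gives a difference of 5.82 percentage points.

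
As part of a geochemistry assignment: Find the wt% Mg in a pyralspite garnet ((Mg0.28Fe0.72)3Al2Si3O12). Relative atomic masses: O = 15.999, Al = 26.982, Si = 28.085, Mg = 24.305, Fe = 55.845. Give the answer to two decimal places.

Formula mass = 0.84*24.305 + 2.16*55.845 + 2*26.982 + 3*28.085 + 12*15.999 = 471.248 g/mol, of which 20.416 g is Mg.
So Mg makes up 20.416/471.248 = 0.0433 of the mass, i.e. 4.33%.

4.33 wt%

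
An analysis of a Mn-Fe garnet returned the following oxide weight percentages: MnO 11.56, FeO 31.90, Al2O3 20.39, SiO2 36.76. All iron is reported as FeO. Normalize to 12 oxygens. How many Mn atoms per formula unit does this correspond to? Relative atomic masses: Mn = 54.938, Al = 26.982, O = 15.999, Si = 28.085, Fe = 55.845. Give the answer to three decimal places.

0.805 Mn apfu

11.56 wt% MnO ÷ 70.937 g/mol = 0.16296 mol, giving 0.16296 Mn and 0.16296 O.
31.90 wt% FeO ÷ 71.844 g/mol = 0.44402 mol, giving 0.44402 Fe and 0.44402 O.
20.39 wt% Al2O3 ÷ 101.961 g/mol = 0.19998 mol, giving 0.39996 Al and 0.59994 O.
36.76 wt% SiO2 ÷ 60.083 g/mol = 0.61182 mol, giving 0.61182 Si and 1.22364 O.
Oxygen sums to 2.43056; scaling by 12/2.43056 = 4.93713 puts the formula on 12 O.
Mn: 0.16296 × 4.93713 = 0.805 atoms per formula unit.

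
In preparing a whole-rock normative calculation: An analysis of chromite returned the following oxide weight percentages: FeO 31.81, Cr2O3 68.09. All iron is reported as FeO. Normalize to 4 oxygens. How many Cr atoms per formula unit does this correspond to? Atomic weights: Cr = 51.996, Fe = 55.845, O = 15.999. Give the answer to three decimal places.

2.006 Cr apfu

31.81 wt% FeO ÷ 71.844 g/mol = 0.44276 mol, giving 0.44276 Fe and 0.44276 O.
68.09 wt% Cr2O3 ÷ 151.989 g/mol = 0.44799 mol, giving 0.89598 Cr and 1.34397 O.
Oxygen sums to 1.78673; scaling by 4/1.78673 = 2.23873 puts the formula on 4 O.
Cr: 0.89598 × 2.23873 = 2.006 atoms per formula unit.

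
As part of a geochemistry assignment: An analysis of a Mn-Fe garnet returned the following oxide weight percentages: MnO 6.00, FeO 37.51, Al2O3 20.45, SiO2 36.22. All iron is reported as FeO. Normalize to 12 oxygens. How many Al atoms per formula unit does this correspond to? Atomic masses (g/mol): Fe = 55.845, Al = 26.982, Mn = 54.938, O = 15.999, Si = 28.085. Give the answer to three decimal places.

MnO (M=70.937): mol = 0.08458; Mn = 0.08458, O = 0.08458.
FeO (M=71.844): mol = 0.52210; Fe = 0.52210, O = 0.52210.
Al2O3 (M=101.961): mol = 0.20057; Al = 0.40114, O = 0.60171.
SiO2 (M=60.083): mol = 0.60283; Si = 0.60283, O = 1.20566.
ΣO = 2.41405; factor = 12/ΣO = 4.97090.
Al apfu = 0.40114 × 4.97090 = 1.994.

1.994 Al apfu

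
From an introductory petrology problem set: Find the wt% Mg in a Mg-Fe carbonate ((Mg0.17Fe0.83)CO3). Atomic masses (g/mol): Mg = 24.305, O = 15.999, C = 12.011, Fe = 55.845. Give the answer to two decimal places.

3.74 weight percent

Formula mass = 0.17·24.305 + 0.83·55.845 + 1·12.011 + 3·15.999 = 110.491 g/mol, of which 4.132 g is Mg.
So Mg makes up 4.132/110.491 = 0.0374 of the mass, i.e. 3.74%.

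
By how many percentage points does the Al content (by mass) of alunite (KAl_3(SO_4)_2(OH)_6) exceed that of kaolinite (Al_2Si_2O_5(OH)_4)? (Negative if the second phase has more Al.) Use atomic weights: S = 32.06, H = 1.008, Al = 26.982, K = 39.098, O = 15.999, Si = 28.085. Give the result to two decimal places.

-1.36 percentage points

First mineral: 80.946 g Al in 414.198 g formula = 19.54 wt% Al.
Second mineral: 53.964 g Al in 258.157 g formula = 20.90 wt% Al.
19.54% − 20.90% gives a difference of -1.36 percentage points.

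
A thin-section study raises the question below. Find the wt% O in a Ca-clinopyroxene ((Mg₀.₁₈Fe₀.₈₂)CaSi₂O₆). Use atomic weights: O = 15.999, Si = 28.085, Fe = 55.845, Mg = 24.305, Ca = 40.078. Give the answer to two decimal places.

M((Mg₀.₁₈Fe₀.₈₂)CaSi₂O₆) = 242.410 g/mol.
O contributes 6 × 15.999 = 95.994 g per mole.
95.994/242.410 = 0.3960 → 39.60%.

39.60 wt%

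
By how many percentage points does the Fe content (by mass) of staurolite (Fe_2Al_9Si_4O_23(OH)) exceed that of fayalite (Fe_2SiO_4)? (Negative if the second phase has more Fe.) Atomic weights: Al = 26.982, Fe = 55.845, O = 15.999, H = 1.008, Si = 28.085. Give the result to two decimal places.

First mineral: 111.690 g Fe in 851.852 g formula = 13.11 wt% Fe.
Second mineral: 111.690 g Fe in 203.771 g formula = 54.81 wt% Fe.
13.11% − 54.81% gives a difference of -41.70 percentage points.

-41.70 percentage points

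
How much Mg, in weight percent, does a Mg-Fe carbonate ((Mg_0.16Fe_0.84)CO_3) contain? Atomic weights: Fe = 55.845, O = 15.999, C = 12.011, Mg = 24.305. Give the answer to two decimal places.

3.51 weight percent

Molar mass of (Mg_0.16Fe_0.84)CO_3: 0.16×24.305 + 0.84×55.845 + 1×12.011 + 3×15.999 = 110.807 g/mol.
Mass of Mg per formula unit: 0.16 × 24.305 = 3.889 g.
Weight fraction Mg = 3.889 / 110.807 = 0.0351.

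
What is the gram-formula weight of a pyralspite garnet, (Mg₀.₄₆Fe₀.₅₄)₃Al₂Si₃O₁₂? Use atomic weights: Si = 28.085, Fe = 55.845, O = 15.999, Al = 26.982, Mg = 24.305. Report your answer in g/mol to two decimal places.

454.22 g/mol

The formula mass is the sum 1.38·24.305 + 1.62·55.845 + 2·26.982 + 3·28.085 + 12·15.999.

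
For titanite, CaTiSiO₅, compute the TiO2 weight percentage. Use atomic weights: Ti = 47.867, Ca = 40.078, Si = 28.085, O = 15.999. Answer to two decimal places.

40.74 wt%

Formula mass = 196.025 g/mol.
1 Ti → 1.0000 mol TiO2 per formula unit; M(TiO2) = 79.865, so TiO2 mass = 79.865 g.
79.865/196.025 × 100 = 40.74 wt%.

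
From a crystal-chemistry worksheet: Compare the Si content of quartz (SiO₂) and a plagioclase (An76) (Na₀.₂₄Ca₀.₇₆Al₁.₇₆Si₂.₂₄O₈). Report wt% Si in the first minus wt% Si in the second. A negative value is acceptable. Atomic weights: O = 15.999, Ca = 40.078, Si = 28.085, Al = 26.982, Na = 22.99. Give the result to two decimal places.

First mineral: 28.085 g Si in 60.083 g formula = 46.74 wt% Si.
Second mineral: 62.910 g Si in 274.368 g formula = 22.93 wt% Si.
46.74% − 22.93% gives a difference of 23.81 percentage points.

23.81 percentage points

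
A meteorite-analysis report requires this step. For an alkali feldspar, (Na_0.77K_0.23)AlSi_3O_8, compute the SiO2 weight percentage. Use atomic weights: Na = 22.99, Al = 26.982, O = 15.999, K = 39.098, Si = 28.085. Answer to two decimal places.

Formula mass = 265.924 g/mol.
3 Si → 3.0000 mol SiO2 per formula unit; M(SiO2) = 60.083, so SiO2 mass = 180.249 g.
180.249/265.924 × 100 = 67.78 wt%.

67.78 wt%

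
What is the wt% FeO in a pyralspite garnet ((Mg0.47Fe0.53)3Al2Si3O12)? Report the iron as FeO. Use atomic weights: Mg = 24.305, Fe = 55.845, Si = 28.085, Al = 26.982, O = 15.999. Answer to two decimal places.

Molar mass of (Mg0.47Fe0.53)3Al2Si3O12 = 1.41*24.305 + 1.59*55.845 + 2*26.982 + 3*28.085 + 12*15.999 = 453.271 g/mol.
Each formula unit contains 1.59 Fe, equivalent to 1.59/1 = 1.5900 mol FeO.
M(FeO) = 1×55.845 + 1×15.999 = 71.844 g/mol.
Mass of FeO per formula unit = 1.5900 × 71.844 = 114.232 g.
FeO wt% = 114.232 / 453.271 × 100 = 25.20%.

25.20 wt%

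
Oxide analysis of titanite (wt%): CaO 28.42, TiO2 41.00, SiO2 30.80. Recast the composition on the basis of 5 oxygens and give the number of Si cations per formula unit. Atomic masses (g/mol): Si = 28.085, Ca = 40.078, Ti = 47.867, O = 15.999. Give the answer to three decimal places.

CaO (M=56.077): mol = 0.50680; Ca = 0.50680, O = 0.50680.
TiO2 (M=79.865): mol = 0.51337; Ti = 0.51337, O = 1.02674.
SiO2 (M=60.083): mol = 0.51262; Si = 0.51262, O = 1.02524.
ΣO = 2.55878; factor = 5/ΣO = 1.95406.
Si apfu = 0.51262 × 1.95406 = 1.002.

1.002 Si apfu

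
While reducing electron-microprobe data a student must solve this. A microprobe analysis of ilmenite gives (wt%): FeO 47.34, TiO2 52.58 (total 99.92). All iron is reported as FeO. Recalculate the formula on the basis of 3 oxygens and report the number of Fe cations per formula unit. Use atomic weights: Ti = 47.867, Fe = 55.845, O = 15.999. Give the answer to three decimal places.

47.34 wt% FeO ÷ 71.844 g/mol = 0.65893 mol, giving 0.65893 Fe and 0.65893 O.
52.58 wt% TiO2 ÷ 79.865 g/mol = 0.65836 mol, giving 0.65836 Ti and 1.31672 O.
Oxygen sums to 1.97565; scaling by 3/1.97565 = 1.51849 puts the formula on 3 O.
Fe: 0.65893 × 1.51849 = 1.001 atoms per formula unit.

1.001 Fe apfu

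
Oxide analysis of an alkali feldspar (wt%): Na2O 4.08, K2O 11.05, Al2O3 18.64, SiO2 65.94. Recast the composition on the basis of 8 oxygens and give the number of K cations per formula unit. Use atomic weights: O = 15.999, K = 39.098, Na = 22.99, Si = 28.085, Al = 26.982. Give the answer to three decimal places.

0.641 K apfu

4.08 wt% Na2O ÷ 61.979 g/mol = 0.06583 mol, giving 0.13166 Na and 0.06583 O.
11.05 wt% K2O ÷ 94.195 g/mol = 0.11731 mol, giving 0.23462 K and 0.11731 O.
18.64 wt% Al2O3 ÷ 101.961 g/mol = 0.18281 mol, giving 0.36562 Al and 0.54843 O.
65.94 wt% SiO2 ÷ 60.083 g/mol = 1.09748 mol, giving 1.09748 Si and 2.19496 O.
Oxygen sums to 2.92653; scaling by 8/2.92653 = 2.73361 puts the formula on 8 O.
K: 0.23462 × 2.73361 = 0.641 atoms per formula unit.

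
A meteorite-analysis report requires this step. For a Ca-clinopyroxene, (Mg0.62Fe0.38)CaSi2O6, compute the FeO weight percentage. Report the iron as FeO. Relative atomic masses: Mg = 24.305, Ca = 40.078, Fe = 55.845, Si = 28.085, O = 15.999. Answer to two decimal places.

Formula mass = 228.532 g/mol.
0.38 Fe → 0.3800 mol FeO per formula unit; M(FeO) = 71.844, so FeO mass = 27.301 g.
27.301/228.532 × 100 = 11.95 wt%.

11.95 wt%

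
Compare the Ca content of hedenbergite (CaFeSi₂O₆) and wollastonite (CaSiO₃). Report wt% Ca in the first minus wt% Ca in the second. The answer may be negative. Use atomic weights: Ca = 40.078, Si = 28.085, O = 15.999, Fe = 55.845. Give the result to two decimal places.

M(CaFeSi₂O₆) = 248.087 g/mol, so wt% Ca = 40.078/248.087 × 100 = 16.15%.
M(CaSiO₃) = 116.160 g/mol, so wt% Ca = 40.078/116.160 × 100 = 34.50%.
16.15 − 34.50 = -18.35 pp.

-18.35 percentage points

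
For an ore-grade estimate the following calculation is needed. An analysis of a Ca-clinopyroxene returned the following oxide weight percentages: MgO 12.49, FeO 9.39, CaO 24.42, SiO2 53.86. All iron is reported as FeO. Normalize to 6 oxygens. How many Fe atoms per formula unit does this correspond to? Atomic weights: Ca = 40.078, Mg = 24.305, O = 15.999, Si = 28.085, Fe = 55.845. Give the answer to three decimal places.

MgO (M=40.304): mol = 0.30989; Mg = 0.30989, O = 0.30989.
FeO (M=71.844): mol = 0.13070; Fe = 0.13070, O = 0.13070.
CaO (M=56.077): mol = 0.43547; Ca = 0.43547, O = 0.43547.
SiO2 (M=60.083): mol = 0.89643; Si = 0.89643, O = 1.79286.
ΣO = 2.66892; factor = 6/ΣO = 2.24810.
Fe apfu = 0.13070 × 2.24810 = 0.294.

0.294 Fe apfu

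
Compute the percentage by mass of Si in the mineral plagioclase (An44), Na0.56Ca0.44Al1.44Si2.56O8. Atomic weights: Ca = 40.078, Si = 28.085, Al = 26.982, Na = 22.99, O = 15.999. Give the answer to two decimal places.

Molar mass of Na0.56Ca0.44Al1.44Si2.56O8: 0.56×22.99 + 0.44×40.078 + 1.44×26.982 + 2.56×28.085 + 8×15.999 = 269.252 g/mol.
Mass of Si per formula unit: 2.56 × 28.085 = 71.898 g.
Weight fraction Si = 71.898 / 269.252 = 0.2670.

26.70 mass %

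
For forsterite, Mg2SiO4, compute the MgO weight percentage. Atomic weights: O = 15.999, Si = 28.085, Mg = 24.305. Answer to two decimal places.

M(Mg2SiO4) = 140.691 g/mol; M(MgO) = 40.304 g/mol.
Moles MgO per formula unit = 2 Mg ÷ 1 = 2.0000.
MgO fraction = (2.0000 × 40.304) / 140.691 = 80.608/140.691 = 0.5729.

57.29 wt%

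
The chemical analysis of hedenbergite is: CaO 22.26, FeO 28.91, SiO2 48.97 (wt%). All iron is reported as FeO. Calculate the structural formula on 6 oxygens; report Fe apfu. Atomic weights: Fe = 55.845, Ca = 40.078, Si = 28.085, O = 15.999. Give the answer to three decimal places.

CaO (M=56.077): mol = 0.39695; Ca = 0.39695, O = 0.39695.
FeO (M=71.844): mol = 0.40240; Fe = 0.40240, O = 0.40240.
SiO2 (M=60.083): mol = 0.81504; Si = 0.81504, O = 1.63008.
ΣO = 2.42943; factor = 6/ΣO = 2.46972.
Fe apfu = 0.40240 × 2.46972 = 0.994.

0.994 Fe apfu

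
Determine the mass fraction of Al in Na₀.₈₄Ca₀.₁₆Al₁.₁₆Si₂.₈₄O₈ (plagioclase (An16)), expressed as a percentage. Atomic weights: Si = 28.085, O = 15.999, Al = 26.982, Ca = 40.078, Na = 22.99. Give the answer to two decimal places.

Formula mass = 0.84·22.99 + 0.16·40.078 + 1.16·26.982 + 2.84·28.085 + 8·15.999 = 264.777 g/mol, of which 31.299 g is Al.
So Al makes up 31.299/264.777 = 0.1182 of the mass, i.e. 11.82%.

11.82 mass %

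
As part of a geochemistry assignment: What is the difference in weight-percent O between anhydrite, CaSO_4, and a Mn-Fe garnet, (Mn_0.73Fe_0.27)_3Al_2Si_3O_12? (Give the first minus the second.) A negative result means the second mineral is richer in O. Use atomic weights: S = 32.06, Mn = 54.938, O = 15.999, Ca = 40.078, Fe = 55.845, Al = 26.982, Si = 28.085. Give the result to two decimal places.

M(CaSO_4) = 136.134 g/mol, so wt% O = 63.996/136.134 × 100 = 47.01%.
M((Mn_0.73Fe_0.27)_3Al_2Si_3O_12) = 495.756 g/mol, so wt% O = 191.988/495.756 × 100 = 38.73%.
47.01 − 38.73 = 8.28 pp.

8.28 percentage points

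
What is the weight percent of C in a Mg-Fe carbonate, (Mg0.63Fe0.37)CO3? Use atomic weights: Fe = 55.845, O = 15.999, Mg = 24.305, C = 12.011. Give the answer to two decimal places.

Molar mass of (Mg0.63Fe0.37)CO3: 0.63×24.305 + 0.37×55.845 + 1×12.011 + 3×15.999 = 95.983 g/mol.
Mass of C per formula unit: 1 × 12.011 = 12.011 g.
Weight fraction C = 12.011 / 95.983 = 0.1251.

12.51 wt%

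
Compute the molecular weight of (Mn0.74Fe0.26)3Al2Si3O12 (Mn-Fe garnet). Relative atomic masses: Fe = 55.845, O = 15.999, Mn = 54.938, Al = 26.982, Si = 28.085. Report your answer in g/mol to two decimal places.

The formula mass is the sum 2.22*54.938 + 0.78*55.845 + 2*26.982 + 3*28.085 + 12*15.999.

495.73 g/mol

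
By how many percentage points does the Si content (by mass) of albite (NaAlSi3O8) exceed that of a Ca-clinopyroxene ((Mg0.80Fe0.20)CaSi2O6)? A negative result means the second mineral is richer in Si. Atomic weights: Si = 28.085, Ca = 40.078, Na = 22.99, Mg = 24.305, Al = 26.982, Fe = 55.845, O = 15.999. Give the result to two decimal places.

Si in NaAlSi3O8: molar mass 262.219 g/mol; 3×28.085 = 84.255 g → 32.13 wt%.
Si in (Mg0.80Fe0.20)CaSi2O6: molar mass 222.855 g/mol; 2×28.085 = 56.170 g → 25.20 wt%.
Difference = 32.13 − 25.20 = 6.93 percentage points.

6.93 percentage points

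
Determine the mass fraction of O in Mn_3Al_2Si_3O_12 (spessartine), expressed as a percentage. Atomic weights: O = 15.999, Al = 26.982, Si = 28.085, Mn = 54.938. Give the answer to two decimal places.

Formula mass = 3×54.938 + 2×26.982 + 3×28.085 + 12×15.999 = 495.021 g/mol, of which 191.988 g is O.
So O makes up 191.988/495.021 = 0.3878 of the mass, i.e. 38.78%.

38.78 wt%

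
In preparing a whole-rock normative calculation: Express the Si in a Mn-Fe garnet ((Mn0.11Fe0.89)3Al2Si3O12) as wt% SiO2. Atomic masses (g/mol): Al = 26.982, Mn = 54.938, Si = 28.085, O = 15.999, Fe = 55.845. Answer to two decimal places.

M((Mn0.11Fe0.89)3Al2Si3O12) = 497.443 g/mol; M(SiO2) = 60.083 g/mol.
Moles SiO2 per formula unit = 3 Si ÷ 1 = 3.0000.
SiO2 fraction = (3.0000 × 60.083) / 497.443 = 180.249/497.443 = 0.3624.

36.24 wt%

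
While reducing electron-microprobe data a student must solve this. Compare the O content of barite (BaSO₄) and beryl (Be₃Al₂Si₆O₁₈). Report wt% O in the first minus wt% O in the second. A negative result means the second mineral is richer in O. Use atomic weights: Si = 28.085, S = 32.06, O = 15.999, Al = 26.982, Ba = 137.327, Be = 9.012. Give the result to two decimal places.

-26.16 percentage points

M(BaSO₄) = 233.383 g/mol, so wt% O = 63.996/233.383 × 100 = 27.42%.
M(Be₃Al₂Si₆O₁₈) = 537.492 g/mol, so wt% O = 287.982/537.492 × 100 = 53.58%.
27.42 − 53.58 = -26.16 pp.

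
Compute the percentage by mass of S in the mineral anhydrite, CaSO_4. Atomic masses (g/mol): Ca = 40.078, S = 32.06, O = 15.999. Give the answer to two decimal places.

M(CaSO_4) = 136.134 g/mol.
S contributes 1 × 32.06 = 32.060 g per mole.
32.060/136.134 = 0.2355 → 23.55%.

23.55 mass %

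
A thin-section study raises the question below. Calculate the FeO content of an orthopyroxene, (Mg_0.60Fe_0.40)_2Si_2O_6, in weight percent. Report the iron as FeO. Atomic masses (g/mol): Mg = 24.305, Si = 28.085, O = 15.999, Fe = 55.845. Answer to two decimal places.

Molar mass of (Mg_0.60Fe_0.40)_2Si_2O_6 = 1.20×24.305 + 0.80×55.845 + 2×28.085 + 6×15.999 = 226.006 g/mol.
Each formula unit contains 0.80 Fe, equivalent to 0.80/1 = 0.8000 mol FeO.
M(FeO) = 1×55.845 + 1×15.999 = 71.844 g/mol.
Mass of FeO per formula unit = 0.8000 × 71.844 = 57.475 g.
FeO wt% = 57.475 / 226.006 × 100 = 25.43%.

25.43 wt%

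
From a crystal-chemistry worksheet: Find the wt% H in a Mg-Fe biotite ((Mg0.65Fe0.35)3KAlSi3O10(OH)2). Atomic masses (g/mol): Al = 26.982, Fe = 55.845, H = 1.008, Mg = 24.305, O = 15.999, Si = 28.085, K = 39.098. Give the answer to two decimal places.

0.45 mass %

Formula mass = 1.95×24.305 + 1.05×55.845 + 1×39.098 + 1×26.982 + 3×28.085 + 12×15.999 + 2×1.008 = 450.371 g/mol, of which 2.016 g is H.
So H makes up 2.016/450.371 = 0.0045 of the mass, i.e. 0.45%.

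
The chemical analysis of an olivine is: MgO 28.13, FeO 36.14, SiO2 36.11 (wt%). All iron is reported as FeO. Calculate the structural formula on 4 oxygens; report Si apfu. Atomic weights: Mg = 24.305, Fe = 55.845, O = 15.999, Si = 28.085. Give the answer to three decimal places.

MgO: 28.13/40.304 = 0.69795 mol → 0.69795 mol Mg, 0.69795 mol O.
FeO: 36.14/71.844 = 0.50303 mol → 0.50303 mol Fe, 0.50303 mol O.
SiO2: 36.11/60.083 = 0.60100 mol → 0.60100 mol Si, 1.20200 mol O.
Total oxygen = 2.40298 mol. Normalization factor = 4/2.40298 = 1.66460.
Si per 4 O = 0.60100 × 1.66460 = 1.000.

1.000 Si apfu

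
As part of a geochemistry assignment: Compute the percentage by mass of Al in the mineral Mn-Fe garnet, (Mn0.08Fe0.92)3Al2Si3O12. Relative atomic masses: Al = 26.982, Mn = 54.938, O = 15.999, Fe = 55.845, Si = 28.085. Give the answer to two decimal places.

Formula mass = 0.24*54.938 + 2.76*55.845 + 2*26.982 + 3*28.085 + 12*15.999 = 497.524 g/mol, of which 53.964 g is Al.
So Al makes up 53.964/497.524 = 0.1085 of the mass, i.e. 10.85%.

10.85 wt%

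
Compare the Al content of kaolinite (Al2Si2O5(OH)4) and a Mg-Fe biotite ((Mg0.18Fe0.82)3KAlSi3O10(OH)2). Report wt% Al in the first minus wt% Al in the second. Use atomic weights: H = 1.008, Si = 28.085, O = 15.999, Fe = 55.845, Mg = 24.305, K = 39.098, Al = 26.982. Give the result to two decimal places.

15.45 percentage points

First mineral: 53.964 g Al in 258.157 g formula = 20.90 wt% Al.
Second mineral: 26.982 g Al in 494.842 g formula = 5.45 wt% Al.
20.90% − 5.45% gives a difference of 15.45 percentage points.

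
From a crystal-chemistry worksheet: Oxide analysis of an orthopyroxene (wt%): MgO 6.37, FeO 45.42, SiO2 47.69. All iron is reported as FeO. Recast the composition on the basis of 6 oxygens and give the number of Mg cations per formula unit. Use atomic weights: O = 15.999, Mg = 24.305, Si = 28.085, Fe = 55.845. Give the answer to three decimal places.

0.399 Mg apfu

6.37 wt% MgO ÷ 40.304 g/mol = 0.15805 mol, giving 0.15805 Mg and 0.15805 O.
45.42 wt% FeO ÷ 71.844 g/mol = 0.63220 mol, giving 0.63220 Fe and 0.63220 O.
47.69 wt% SiO2 ÷ 60.083 g/mol = 0.79374 mol, giving 0.79374 Si and 1.58748 O.
Oxygen sums to 2.37773; scaling by 6/2.37773 = 2.52342 puts the formula on 6 O.
Mg: 0.15805 × 2.52342 = 0.399 atoms per formula unit.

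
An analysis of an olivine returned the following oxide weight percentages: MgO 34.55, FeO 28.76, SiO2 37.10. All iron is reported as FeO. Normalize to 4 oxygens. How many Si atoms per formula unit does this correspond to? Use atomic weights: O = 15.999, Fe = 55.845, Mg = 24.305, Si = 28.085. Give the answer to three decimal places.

0.991 Si apfu

34.55 wt% MgO ÷ 40.304 g/mol = 0.85724 mol, giving 0.85724 Mg and 0.85724 O.
28.76 wt% FeO ÷ 71.844 g/mol = 0.40031 mol, giving 0.40031 Fe and 0.40031 O.
37.10 wt% SiO2 ÷ 60.083 g/mol = 0.61748 mol, giving 0.61748 Si and 1.23496 O.
Oxygen sums to 2.49251; scaling by 4/2.49251 = 1.60481 puts the formula on 4 O.
Si: 0.61748 × 1.60481 = 0.991 atoms per formula unit.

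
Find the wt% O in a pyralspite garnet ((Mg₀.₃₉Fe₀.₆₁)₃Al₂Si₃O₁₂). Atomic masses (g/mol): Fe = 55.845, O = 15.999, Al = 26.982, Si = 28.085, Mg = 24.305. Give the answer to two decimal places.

Molar mass of (Mg₀.₃₉Fe₀.₆₁)₃Al₂Si₃O₁₂: 1.17×24.305 + 1.83×55.845 + 2×26.982 + 3×28.085 + 12×15.999 = 460.840 g/mol.
Mass of O per formula unit: 12 × 15.999 = 191.988 g.
Weight fraction O = 191.988 / 460.840 = 0.4166.

41.66 wt%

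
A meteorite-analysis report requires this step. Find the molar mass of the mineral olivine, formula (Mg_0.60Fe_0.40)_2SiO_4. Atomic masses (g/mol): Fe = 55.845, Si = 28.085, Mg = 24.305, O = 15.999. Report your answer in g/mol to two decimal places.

165.92 g/mol

The formula mass is the sum 1.20×24.305 + 0.80×55.845 + 1×28.085 + 4×15.999.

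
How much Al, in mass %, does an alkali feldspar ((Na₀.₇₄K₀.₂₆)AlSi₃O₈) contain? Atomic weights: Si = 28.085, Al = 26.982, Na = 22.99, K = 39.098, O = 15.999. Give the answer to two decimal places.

10.13 mass %

M((Na₀.₇₄K₀.₂₆)AlSi₃O₈) = 266.407 g/mol.
Al contributes 1 × 26.982 = 26.982 g per mole.
26.982/266.407 = 0.1013 → 10.13%.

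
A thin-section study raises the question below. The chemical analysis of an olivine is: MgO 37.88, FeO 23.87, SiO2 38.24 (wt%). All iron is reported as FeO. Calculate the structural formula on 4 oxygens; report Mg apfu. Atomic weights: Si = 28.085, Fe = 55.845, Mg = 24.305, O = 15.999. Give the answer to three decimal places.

MgO (M=40.304): mol = 0.93986; Mg = 0.93986, O = 0.93986.
FeO (M=71.844): mol = 0.33225; Fe = 0.33225, O = 0.33225.
SiO2 (M=60.083): mol = 0.63645; Si = 0.63645, O = 1.27290.
ΣO = 2.54501; factor = 4/ΣO = 1.57170.
Mg apfu = 0.93986 × 1.57170 = 1.477.

1.477 Mg apfu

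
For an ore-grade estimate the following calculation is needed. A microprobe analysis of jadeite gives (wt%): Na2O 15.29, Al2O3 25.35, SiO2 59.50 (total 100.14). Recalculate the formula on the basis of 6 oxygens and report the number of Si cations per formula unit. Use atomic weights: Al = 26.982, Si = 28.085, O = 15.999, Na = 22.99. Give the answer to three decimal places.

1.998 Si apfu

Na2O (M=61.979): mol = 0.24670; Na = 0.49340, O = 0.24670.
Al2O3 (M=101.961): mol = 0.24862; Al = 0.49724, O = 0.74586.
SiO2 (M=60.083): mol = 0.99030; Si = 0.99030, O = 1.98060.
ΣO = 2.97316; factor = 6/ΣO = 2.01805.
Si apfu = 0.99030 × 2.01805 = 1.998.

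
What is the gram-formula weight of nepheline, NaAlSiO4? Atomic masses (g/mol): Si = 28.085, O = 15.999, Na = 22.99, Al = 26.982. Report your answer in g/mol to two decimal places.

M = 1(22.99) + 1(26.982) + 1(28.085) + 4(15.999)

142.05 g/mol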